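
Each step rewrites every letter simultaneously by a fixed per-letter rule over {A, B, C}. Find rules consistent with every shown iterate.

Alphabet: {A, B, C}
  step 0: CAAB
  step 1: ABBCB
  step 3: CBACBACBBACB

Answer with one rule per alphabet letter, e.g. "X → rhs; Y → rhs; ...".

A->B, B->CB, C->A

  step 0 ⇒ step 1: CAAB ⇒ A·B·B·CB
    A ↦ B
    B ↦ CB
    C ↦ A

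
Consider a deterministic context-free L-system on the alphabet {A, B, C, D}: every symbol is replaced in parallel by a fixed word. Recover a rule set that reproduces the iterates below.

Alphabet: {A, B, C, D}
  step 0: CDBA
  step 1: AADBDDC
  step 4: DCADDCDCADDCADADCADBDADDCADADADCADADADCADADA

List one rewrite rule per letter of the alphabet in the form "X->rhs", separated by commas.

A->DC, B->BD, C->A, D->AD

  step 0 ⇒ step 1: CDBA ⇒ A·AD·BD·DC
    A ↦ DC
    B ↦ BD
    C ↦ A
    D ↦ AD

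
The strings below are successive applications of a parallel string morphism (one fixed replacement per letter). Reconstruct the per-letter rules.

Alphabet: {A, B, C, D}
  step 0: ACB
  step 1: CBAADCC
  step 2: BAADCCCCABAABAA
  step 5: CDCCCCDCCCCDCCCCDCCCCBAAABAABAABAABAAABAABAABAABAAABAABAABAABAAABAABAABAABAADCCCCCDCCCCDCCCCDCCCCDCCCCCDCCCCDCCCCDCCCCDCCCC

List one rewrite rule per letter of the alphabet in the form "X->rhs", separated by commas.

A->C, B->DCC, C->BAA, D->A

  step 1 ⇒ step 2: CBAADCC ⇒ BAA·DCC·C·C·A·BAA·BAA
    A ↦ C
    B ↦ DCC
    C ↦ BAA
    D ↦ A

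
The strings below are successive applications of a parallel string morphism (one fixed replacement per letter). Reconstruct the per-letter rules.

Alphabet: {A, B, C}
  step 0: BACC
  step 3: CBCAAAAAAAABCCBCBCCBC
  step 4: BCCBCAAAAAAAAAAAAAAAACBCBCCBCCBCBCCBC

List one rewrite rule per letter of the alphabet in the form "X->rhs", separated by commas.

A->AA, B->C, C->BC

  step 3 ⇒ step 4: CBCAAAAAAAABCCBCBCCBC ⇒ BC·C·BC·AA·AA·AA·AA·AA·AA·AA·AA·C·BC·BC·C·BC·C·BC·BC·C·BC
    A ↦ AA
    B ↦ C
    C ↦ BC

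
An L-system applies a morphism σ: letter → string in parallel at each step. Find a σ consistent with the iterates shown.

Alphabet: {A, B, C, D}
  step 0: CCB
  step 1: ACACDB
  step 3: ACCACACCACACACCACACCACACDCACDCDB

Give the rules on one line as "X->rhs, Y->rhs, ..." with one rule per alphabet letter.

  step 0 ⇒ step 1: CCB ⇒ AC·AC·DB
    B ↦ DB
    C ↦ AC
    A ↦ CAC  (constrained at step 1)
    D ↦ DC  (constrained at step 1)

A->CAC, B->DB, C->AC, D->DC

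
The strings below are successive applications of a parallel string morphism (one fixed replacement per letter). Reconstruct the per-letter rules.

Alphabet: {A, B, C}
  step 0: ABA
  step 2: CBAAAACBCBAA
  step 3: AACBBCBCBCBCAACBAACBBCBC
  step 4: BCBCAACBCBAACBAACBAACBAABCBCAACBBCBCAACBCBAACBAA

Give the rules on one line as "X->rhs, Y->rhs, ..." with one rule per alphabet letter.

A->BC, B->CB, C->AA

  step 3 ⇒ step 4: AACBBCBCBCBCAACBAACBBCBC ⇒ BC·BC·AA·CB·CB·AA·CB·AA·CB·AA·CB·AA·BC·BC·AA·CB·BC·BC·AA·CB·CB·AA·CB·AA
    A ↦ BC
    B ↦ CB
    C ↦ AA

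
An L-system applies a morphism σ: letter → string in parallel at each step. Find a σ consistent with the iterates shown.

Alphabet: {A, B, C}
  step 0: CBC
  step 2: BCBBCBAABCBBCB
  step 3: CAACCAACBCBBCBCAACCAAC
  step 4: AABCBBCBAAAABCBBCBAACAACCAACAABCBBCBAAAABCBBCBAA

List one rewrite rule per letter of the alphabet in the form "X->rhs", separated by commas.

A->BCB, B->C, C->AA

  step 3 ⇒ step 4: CAACCAACBCBBCBCAACCAAC ⇒ AA·BCB·BCB·AA·AA·BCB·BCB·AA·C·AA·C·C·AA·C·AA·BCB·BCB·AA·AA·BCB·BCB·AA
    A ↦ BCB
    B ↦ C
    C ↦ AA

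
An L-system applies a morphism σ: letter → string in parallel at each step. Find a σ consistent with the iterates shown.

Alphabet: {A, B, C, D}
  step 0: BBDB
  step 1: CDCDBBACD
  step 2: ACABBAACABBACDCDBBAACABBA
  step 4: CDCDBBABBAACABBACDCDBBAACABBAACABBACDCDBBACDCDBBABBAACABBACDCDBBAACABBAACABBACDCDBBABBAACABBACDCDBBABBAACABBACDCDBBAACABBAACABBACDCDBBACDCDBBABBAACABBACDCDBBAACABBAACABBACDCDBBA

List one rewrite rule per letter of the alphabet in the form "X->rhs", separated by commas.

A->BBA, B->CD, C->ACA, D->BBA

  step 1 ⇒ step 2: CDCDBBACD ⇒ ACA·BBA·ACA·BBA·CD·CD·BBA·ACA·BBA
    A ↦ BBA
    B ↦ CD
    C ↦ ACA
    D ↦ BBA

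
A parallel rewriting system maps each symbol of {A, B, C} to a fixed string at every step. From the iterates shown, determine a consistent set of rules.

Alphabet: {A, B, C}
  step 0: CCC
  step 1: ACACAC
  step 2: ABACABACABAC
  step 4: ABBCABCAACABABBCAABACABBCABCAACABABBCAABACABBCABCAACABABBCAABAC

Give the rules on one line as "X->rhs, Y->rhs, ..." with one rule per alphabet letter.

  step 1 ⇒ step 2: ACACAC ⇒ AB·AC·AB·AC·AB·AC
    A ↦ AB
    C ↦ AC
    B ↦ BCA  (constrained at step 2)

A->AB, B->BCA, C->AC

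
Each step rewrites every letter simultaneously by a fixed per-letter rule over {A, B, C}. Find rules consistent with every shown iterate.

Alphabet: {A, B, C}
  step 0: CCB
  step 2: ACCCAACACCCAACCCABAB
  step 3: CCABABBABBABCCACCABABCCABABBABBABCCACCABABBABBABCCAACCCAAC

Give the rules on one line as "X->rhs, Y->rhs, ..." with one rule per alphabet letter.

A->CCA, B->AC, C->BAB

  step 2 ⇒ step 3: ACCCAACACCCAACCCABAB ⇒ CCA·BAB·BAB·BAB·CCA·CCA·BAB·CCA·BAB·BAB·BAB·CCA·CCA·BAB·BAB·BAB·CCA·AC·CCA·AC
    A ↦ CCA
    B ↦ AC
    C ↦ BAB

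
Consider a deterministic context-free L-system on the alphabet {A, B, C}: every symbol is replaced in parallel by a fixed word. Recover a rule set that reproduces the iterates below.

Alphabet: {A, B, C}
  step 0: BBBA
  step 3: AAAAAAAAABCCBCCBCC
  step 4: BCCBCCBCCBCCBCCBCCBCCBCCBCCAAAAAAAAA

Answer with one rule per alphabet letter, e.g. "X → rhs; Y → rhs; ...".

A->BCC, B->A, C->A

  step 3 ⇒ step 4: AAAAAAAAABCCBCCBCC ⇒ BCC·BCC·BCC·BCC·BCC·BCC·BCC·BCC·BCC·A·A·A·A·A·A·A·A·A
    A ↦ BCC
    B ↦ A
    C ↦ A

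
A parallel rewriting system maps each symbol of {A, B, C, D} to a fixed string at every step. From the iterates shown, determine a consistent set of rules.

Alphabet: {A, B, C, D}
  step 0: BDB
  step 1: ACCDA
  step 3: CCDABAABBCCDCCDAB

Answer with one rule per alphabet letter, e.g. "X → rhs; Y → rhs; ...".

A->DBC, B->A, C->B, D->CCD

  step 0 ⇒ step 1: BDB ⇒ A·CCD·A
    B ↦ A
    D ↦ CCD
    A ↦ DBC  (constrained at step 1)
    C ↦ B  (constrained at step 1)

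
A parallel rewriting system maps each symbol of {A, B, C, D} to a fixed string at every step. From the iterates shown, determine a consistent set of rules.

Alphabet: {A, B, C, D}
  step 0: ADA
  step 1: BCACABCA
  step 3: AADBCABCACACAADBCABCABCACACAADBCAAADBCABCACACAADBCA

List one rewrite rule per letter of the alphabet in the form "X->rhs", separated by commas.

A->BCA, B->C, C->AAD, D->CA

  step 0 ⇒ step 1: ADA ⇒ BCA·CA·BCA
    A ↦ BCA
    D ↦ CA
    B ↦ C  (constrained at step 1)
    C ↦ AAD  (constrained at step 1)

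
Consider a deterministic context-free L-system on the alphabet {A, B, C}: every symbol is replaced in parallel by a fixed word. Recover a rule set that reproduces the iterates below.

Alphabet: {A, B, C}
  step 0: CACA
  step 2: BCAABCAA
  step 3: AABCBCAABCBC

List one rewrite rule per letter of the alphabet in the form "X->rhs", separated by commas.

  step 2 ⇒ step 3: BCAABCAA ⇒ A·A·BC·BC·A·A·BC·BC
    A ↦ BC
    B ↦ A
    C ↦ A

A->BC, B->A, C->A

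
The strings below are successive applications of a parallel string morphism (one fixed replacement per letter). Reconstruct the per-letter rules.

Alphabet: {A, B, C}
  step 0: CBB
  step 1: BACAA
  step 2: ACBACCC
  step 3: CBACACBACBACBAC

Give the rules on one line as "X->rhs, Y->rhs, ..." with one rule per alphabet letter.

  step 2 ⇒ step 3: ACBACCC ⇒ C·BAC·A·C·BAC·BAC·BAC
    A ↦ C
    B ↦ A
    C ↦ BAC

A->C, B->A, C->BAC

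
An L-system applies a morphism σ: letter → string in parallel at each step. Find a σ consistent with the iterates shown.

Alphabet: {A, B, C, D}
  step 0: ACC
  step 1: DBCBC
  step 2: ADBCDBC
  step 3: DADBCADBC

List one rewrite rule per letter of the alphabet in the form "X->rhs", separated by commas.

  step 2 ⇒ step 3: ADBCDBC ⇒ D·A·D·BC·A·D·BC
    A ↦ D
    B ↦ D
    C ↦ BC
    D ↦ A

A->D, B->D, C->BC, D->A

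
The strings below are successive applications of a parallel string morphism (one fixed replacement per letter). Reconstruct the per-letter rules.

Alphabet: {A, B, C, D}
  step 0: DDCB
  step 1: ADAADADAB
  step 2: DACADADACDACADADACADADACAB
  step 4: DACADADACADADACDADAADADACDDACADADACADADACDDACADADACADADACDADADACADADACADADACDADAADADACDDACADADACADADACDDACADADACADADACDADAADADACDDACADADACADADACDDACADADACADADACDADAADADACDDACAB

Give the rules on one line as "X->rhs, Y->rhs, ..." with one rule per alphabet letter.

A->DAC, B->AB, C->D, D->ADA

  step 1 ⇒ step 2: ADAADADAB ⇒ DAC·ADA·DAC·DAC·ADA·DAC·ADA·DAC·AB
    A ↦ DAC
    B ↦ AB
    D ↦ ADA
  step 0 ⇒ step 1: DDCB ⇒ ADA·ADA·D·AB
    C ↦ D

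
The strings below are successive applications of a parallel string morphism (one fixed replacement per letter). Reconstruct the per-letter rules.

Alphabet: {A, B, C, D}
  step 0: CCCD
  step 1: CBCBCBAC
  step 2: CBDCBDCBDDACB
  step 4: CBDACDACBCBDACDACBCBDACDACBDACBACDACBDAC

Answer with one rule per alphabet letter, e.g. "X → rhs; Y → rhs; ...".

A->DA, B->D, C->CB, D->AC

  step 1 ⇒ step 2: CBCBCBAC ⇒ CB·D·CB·D·CB·D·DA·CB
    A ↦ DA
    B ↦ D
    C ↦ CB
  step 0 ⇒ step 1: CCCD ⇒ CB·CB·CB·AC
    D ↦ AC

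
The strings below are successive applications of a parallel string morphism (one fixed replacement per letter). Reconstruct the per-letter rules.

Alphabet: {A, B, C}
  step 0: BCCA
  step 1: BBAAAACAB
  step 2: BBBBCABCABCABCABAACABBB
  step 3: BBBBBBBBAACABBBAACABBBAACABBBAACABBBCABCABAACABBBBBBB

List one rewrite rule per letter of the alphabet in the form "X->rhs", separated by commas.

A->CAB, B->BB, C->AA

  step 2 ⇒ step 3: BBBBCABCABCABCABAACABBB ⇒ BB·BB·BB·BB·AA·CAB·BB·AA·CAB·BB·AA·CAB·BB·AA·CAB·BB·CAB·CAB·AA·CAB·BB·BB·BB
    A ↦ CAB
    B ↦ BB
    C ↦ AA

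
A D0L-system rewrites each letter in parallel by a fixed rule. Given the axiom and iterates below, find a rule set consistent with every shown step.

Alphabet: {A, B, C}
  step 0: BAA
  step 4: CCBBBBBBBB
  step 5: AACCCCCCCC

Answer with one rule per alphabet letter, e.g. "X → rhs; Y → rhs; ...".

A->BB, B->C, C->A

  step 4 ⇒ step 5: CCBBBBBBBB ⇒ A·A·C·C·C·C·C·C·C·C
    B ↦ C
    C ↦ A
    A ↦ BB  (constrained at step 0)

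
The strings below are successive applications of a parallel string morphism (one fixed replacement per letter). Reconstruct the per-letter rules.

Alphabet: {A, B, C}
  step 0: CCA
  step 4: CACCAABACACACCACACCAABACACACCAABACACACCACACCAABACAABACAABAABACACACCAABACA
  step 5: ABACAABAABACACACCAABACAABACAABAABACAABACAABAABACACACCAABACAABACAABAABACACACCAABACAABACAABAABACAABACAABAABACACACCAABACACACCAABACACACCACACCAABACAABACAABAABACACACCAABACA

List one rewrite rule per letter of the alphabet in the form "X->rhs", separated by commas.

A->CA, B->C, C->ABA

  step 4 ⇒ step 5: CACCAABACACACCACACCAABACACACCAABACACACCACACCAABACAABACAABAABACACACCAABACA ⇒ ABA·CA·ABA·ABA·CA·CA·C·CA·ABA·CA·ABA·CA·ABA·ABA·CA·ABA·CA·ABA·ABA·CA·CA·C·CA·ABA·CA·ABA·CA·ABA·ABA·CA·CA·C·CA·ABA·CA·ABA·CA·ABA·ABA·CA·ABA·CA·ABA·ABA·CA·CA·C·CA·ABA·CA·CA·C·CA·ABA·CA·CA·C·CA·CA·C·CA·ABA·CA·ABA·CA·ABA·ABA·CA·CA·C·CA·ABA·CA
    A ↦ CA
    B ↦ C
    C ↦ ABA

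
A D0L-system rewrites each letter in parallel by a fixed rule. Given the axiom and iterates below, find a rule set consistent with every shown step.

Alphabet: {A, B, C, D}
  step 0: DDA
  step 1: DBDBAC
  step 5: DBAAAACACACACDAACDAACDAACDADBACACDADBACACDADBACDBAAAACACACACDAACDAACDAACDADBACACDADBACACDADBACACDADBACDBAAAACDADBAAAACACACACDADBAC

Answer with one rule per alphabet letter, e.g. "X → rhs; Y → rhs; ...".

A->AC, B->AAA, C->DA, D->DB

  step 0 ⇒ step 1: DDA ⇒ DB·DB·AC
    A ↦ AC
    D ↦ DB
    B ↦ AAA  (constrained at step 1)
    C ↦ DA  (constrained at step 1)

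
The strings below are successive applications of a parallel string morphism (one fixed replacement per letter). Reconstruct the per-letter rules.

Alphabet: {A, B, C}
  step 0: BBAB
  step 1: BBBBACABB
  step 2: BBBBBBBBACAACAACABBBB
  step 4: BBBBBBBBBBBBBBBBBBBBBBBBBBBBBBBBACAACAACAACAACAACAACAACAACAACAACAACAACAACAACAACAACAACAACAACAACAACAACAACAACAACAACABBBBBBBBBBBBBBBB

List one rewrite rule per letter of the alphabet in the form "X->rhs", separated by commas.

A->ACA, B->BB, C->ACA

  step 1 ⇒ step 2: BBBBACABB ⇒ BB·BB·BB·BB·ACA·ACA·ACA·BB·BB
    A ↦ ACA
    B ↦ BB
    C ↦ ACA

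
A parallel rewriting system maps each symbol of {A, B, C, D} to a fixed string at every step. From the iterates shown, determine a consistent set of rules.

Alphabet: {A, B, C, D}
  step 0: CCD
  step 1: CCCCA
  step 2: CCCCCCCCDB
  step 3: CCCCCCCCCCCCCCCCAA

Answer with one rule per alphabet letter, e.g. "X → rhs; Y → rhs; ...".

A->DB, B->A, C->CC, D->A

  step 2 ⇒ step 3: CCCCCCCCDB ⇒ CC·CC·CC·CC·CC·CC·CC·CC·A·A
    B ↦ A
    C ↦ CC
    D ↦ A
  step 1 ⇒ step 2: CCCCA ⇒ CC·CC·CC·CC·DB
    A ↦ DB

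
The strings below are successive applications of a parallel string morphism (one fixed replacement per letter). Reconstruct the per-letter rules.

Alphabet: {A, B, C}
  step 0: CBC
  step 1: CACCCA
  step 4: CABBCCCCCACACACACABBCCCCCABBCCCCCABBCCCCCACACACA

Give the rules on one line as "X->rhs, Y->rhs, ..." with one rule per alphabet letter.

  step 0 ⇒ step 1: CBC ⇒ CA·CC·CA
    B ↦ CC
    C ↦ CA
    A ↦ BB  (constrained at step 1)

A->BB, B->CC, C->CA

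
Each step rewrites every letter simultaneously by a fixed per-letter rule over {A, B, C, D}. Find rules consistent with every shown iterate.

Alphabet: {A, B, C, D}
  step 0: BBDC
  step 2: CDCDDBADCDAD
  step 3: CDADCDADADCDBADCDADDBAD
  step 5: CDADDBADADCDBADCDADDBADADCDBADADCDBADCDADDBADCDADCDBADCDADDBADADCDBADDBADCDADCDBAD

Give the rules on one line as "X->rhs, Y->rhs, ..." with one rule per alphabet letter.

A->DB, B->C, C->CD, D->AD

  step 2 ⇒ step 3: CDCDDBADCDAD ⇒ CD·AD·CD·AD·AD·C·DB·AD·CD·AD·DB·AD
    A ↦ DB
    B ↦ C
    C ↦ CD
    D ↦ AD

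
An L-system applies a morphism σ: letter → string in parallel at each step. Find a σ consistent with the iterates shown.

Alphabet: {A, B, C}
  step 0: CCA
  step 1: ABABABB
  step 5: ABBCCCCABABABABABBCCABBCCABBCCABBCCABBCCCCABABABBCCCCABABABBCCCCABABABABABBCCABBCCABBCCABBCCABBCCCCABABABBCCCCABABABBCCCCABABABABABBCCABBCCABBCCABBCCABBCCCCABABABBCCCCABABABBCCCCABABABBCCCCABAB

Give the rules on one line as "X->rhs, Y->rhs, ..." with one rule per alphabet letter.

  step 0 ⇒ step 1: CCA ⇒ AB·AB·ABB
    A ↦ ABB
    C ↦ AB
    B ↦ CC  (constrained at step 1)

A->ABB, B->CC, C->AB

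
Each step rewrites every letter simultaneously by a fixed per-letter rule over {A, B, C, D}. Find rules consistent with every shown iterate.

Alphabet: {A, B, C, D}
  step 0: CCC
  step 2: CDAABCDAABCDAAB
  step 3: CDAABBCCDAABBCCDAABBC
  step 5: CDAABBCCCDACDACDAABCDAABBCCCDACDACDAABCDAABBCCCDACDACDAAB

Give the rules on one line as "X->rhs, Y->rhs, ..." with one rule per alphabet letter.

A->B, B->C, C->CDA, D->A

  step 2 ⇒ step 3: CDAABCDAABCDAAB ⇒ CDA·A·B·B·C·CDA·A·B·B·C·CDA·A·B·B·C
    A ↦ B
    B ↦ C
    C ↦ CDA
    D ↦ A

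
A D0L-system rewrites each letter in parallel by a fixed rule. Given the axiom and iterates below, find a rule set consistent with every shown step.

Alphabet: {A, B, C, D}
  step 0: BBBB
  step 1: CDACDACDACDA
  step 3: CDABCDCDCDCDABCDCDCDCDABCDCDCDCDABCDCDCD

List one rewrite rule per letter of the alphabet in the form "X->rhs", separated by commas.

A->DD, B->CDA, C->B, D->CD

  step 0 ⇒ step 1: BBBB ⇒ CDA·CDA·CDA·CDA
    B ↦ CDA
    A ↦ DD  (constrained at step 1)
    C ↦ B  (constrained at step 1)
    D ↦ CD  (constrained at step 1)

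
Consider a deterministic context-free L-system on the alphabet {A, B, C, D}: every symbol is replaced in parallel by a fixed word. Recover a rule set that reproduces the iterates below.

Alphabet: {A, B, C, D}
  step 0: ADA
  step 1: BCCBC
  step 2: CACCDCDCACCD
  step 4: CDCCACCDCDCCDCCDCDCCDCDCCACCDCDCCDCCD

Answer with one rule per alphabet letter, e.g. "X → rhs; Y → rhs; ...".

A->BC, B->CAC, C->CD, D->C

  step 1 ⇒ step 2: BCCBC ⇒ CAC·CD·CD·CAC·CD
    B ↦ CAC
    C ↦ CD
  step 0 ⇒ step 1: ADA ⇒ BC·C·BC
    A ↦ BC
  step 0 ⇒ step 1: ADA ⇒ BC·C·BC
    D ↦ C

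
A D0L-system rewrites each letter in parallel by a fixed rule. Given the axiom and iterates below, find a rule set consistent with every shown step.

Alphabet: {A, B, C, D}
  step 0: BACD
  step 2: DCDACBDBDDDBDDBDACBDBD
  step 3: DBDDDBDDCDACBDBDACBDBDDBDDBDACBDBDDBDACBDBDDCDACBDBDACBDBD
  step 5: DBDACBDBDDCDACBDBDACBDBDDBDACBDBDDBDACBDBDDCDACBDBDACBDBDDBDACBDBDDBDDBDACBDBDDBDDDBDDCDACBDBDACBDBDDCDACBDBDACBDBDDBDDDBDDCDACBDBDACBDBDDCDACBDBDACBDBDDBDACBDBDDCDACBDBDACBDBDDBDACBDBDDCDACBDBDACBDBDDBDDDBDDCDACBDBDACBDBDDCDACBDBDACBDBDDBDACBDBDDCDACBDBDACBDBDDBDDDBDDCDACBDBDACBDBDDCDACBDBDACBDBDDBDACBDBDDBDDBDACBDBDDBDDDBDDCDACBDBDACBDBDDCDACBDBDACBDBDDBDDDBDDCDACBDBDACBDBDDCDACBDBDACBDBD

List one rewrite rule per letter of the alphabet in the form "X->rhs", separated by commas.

A->DC, B->ACB, C->D, D->DBD

  step 2 ⇒ step 3: DCDACBDBDDDBDDBDACBDBD ⇒ DBD·D·DBD·DC·D·ACB·DBD·ACB·DBD·DBD·DBD·ACB·DBD·DBD·ACB·DBD·DC·D·ACB·DBD·ACB·DBD
    A ↦ DC
    B ↦ ACB
    C ↦ D
    D ↦ DBD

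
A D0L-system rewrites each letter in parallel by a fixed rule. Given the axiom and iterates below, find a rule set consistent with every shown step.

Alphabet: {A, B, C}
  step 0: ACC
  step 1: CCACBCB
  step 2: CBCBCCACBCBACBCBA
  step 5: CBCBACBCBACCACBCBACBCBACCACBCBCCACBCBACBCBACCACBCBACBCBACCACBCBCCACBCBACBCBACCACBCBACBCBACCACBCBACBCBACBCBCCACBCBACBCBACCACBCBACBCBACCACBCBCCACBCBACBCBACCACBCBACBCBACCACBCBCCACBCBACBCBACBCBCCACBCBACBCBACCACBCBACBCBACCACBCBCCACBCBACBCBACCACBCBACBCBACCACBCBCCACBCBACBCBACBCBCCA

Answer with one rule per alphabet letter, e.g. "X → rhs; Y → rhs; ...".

  step 1 ⇒ step 2: CCACBCB ⇒ CB·CB·CCA·CB·CBA·CB·CBA
    A ↦ CCA
    B ↦ CBA
    C ↦ CB

A->CCA, B->CBA, C->CB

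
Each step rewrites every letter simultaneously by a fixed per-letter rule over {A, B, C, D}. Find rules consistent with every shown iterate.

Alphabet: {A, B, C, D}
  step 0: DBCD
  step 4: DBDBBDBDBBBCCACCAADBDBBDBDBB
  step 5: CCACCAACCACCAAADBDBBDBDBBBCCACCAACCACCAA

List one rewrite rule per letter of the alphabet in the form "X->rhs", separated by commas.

  step 4 ⇒ step 5: DBDBBDBDBBBCCACCAADBDBBDBDBB ⇒ CC·A·CC·A·A·CC·A·CC·A·A·A·DB·DB·B·DB·DB·B·B·CC·A·CC·A·A·CC·A·CC·A·A
    A ↦ B
    B ↦ A
    C ↦ DB
    D ↦ CC

A->B, B->A, C->DB, D->CC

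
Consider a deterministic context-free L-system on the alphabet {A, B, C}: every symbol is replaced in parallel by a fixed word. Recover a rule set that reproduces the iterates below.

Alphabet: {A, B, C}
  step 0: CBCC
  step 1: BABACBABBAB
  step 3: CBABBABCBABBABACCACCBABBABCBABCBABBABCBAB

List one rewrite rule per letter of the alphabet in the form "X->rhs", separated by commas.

  step 0 ⇒ step 1: CBCC ⇒ BAB·AC·BAB·BAB
    B ↦ AC
    C ↦ BAB
    A ↦ C  (constrained at step 1)

A->C, B->AC, C->BAB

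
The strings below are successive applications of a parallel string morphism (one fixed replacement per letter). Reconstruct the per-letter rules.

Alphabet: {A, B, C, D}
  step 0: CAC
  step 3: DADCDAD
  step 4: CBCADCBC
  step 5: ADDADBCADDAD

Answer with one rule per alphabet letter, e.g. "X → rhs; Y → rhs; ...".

A->B, B->D, C->AD, D->C

  step 4 ⇒ step 5: CBCADCBC ⇒ AD·D·AD·B·C·AD·D·AD
    A ↦ B
    B ↦ D
    C ↦ AD
    D ↦ C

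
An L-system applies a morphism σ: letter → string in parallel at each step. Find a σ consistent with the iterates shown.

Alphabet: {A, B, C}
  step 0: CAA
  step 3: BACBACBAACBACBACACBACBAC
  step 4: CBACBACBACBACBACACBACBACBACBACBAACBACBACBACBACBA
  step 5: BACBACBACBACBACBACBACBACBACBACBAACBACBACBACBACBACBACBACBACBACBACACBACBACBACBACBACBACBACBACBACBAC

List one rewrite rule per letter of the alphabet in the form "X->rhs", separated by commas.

A->AC, B->CB, C->BA

  step 4 ⇒ step 5: CBACBACBACBACBACACBACBACBACBACBAACBACBACBACBACBA ⇒ BA·CB·AC·BA·CB·AC·BA·CB·AC·BA·CB·AC·BA·CB·AC·BA·AC·BA·CB·AC·BA·CB·AC·BA·CB·AC·BA·CB·AC·BA·CB·AC·AC·BA·CB·AC·BA·CB·AC·BA·CB·AC·BA·CB·AC·BA·CB·AC
    A ↦ AC
    B ↦ CB
    C ↦ BA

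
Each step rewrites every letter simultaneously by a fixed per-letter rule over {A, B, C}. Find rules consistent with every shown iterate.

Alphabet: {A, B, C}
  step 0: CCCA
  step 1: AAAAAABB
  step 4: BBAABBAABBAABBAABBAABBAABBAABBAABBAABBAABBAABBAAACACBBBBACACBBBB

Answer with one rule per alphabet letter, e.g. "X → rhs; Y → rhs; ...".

A->BB, B->AC, C->AA

  step 0 ⇒ step 1: CCCA ⇒ AA·AA·AA·BB
    A ↦ BB
    C ↦ AA
    B ↦ AC  (constrained at step 1)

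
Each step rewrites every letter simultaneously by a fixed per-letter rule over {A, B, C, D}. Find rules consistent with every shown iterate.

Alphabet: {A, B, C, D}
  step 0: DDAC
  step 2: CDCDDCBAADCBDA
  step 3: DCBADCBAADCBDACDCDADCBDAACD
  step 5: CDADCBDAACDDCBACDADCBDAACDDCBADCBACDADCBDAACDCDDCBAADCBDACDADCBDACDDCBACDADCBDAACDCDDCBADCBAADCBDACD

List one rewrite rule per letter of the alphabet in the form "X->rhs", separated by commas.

A->CD, B->DA, C->DCB, D->A

  step 2 ⇒ step 3: CDCDDCBAADCBDA ⇒ DCB·A·DCB·A·A·DCB·DA·CD·CD·A·DCB·DA·A·CD
    A ↦ CD
    B ↦ DA
    C ↦ DCB
    D ↦ A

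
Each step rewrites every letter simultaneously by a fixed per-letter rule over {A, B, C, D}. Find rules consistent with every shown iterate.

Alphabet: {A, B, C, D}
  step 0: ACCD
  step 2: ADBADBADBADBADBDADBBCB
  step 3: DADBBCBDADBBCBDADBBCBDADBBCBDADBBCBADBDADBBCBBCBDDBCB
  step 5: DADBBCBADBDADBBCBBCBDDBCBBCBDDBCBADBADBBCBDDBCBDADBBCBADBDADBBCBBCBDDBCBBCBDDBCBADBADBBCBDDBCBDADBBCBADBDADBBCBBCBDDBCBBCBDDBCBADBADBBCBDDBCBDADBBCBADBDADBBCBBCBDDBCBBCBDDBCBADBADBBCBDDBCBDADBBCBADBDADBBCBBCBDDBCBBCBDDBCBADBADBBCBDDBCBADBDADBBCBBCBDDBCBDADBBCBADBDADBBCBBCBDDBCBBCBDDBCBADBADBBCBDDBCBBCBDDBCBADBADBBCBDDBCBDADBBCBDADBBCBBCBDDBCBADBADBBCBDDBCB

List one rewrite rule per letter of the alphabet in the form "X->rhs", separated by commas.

A->D, B->BCB, C->DD, D->ADB

  step 2 ⇒ step 3: ADBADBADBADBADBDADBBCB ⇒ D·ADB·BCB·D·ADB·BCB·D·ADB·BCB·D·ADB·BCB·D·ADB·BCB·ADB·D·ADB·BCB·BCB·DD·BCB
    A ↦ D
    B ↦ BCB
    C ↦ DD
    D ↦ ADB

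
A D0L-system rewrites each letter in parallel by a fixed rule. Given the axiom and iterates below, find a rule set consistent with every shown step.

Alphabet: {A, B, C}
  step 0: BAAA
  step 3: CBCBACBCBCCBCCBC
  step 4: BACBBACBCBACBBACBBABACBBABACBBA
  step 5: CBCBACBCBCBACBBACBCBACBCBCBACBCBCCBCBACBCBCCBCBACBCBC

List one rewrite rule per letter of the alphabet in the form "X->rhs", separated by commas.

  step 4 ⇒ step 5: BACBBACBCBACBBACBBABACBBABACBBA ⇒ CB·C·BA·CB·CB·C·BA·CB·BA·CB·C·BA·CB·CB·C·BA·CB·CB·C·CB·C·BA·CB·CB·C·CB·C·BA·CB·CB·C
    A ↦ C
    B ↦ CB
    C ↦ BA

A->C, B->CB, C->BA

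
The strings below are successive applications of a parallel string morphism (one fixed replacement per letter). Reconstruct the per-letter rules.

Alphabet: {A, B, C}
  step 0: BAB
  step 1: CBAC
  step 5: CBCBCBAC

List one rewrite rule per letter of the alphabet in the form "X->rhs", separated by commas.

  step 0 ⇒ step 1: BAB ⇒ C·BA·C
    A ↦ BA
    B ↦ C
    C ↦ B  (constrained at step 1)

A->BA, B->C, C->B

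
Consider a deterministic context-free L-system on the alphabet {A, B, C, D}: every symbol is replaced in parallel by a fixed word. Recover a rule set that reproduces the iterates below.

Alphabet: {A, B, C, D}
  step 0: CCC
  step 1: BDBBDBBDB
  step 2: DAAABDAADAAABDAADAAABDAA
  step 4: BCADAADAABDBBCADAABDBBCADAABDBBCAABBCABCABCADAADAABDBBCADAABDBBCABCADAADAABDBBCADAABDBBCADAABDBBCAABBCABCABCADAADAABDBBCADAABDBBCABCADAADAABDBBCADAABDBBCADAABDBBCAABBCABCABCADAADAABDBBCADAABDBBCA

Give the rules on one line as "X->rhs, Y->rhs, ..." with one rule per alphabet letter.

A->BCA, B->DAA, C->BDB, D->AB

  step 1 ⇒ step 2: BDBBDBBDB ⇒ DAA·AB·DAA·DAA·AB·DAA·DAA·AB·DAA
    B ↦ DAA
    D ↦ AB
    A ↦ BCA  (constrained at step 2)
  step 0 ⇒ step 1: CCC ⇒ BDB·BDB·BDB
    C ↦ BDB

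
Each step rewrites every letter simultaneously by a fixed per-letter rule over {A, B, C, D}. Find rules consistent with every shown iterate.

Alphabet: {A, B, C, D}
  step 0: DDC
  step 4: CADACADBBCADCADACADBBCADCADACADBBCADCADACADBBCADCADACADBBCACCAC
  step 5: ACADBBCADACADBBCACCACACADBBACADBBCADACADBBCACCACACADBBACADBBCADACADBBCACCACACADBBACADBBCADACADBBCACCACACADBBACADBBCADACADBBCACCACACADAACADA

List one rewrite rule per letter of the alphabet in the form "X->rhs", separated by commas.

  step 4 ⇒ step 5: CADACADBBCADCADACADBBCADCADACADBBCADCADACADBBCADCADACADBBCACCAC ⇒ A·CAD·BB·CAD·A·CAD·BB·CAC·CAC·A·CAD·BB·A·CAD·BB·CAD·A·CAD·BB·CAC·CAC·A·CAD·BB·A·CAD·BB·CAD·A·CAD·BB·CAC·CAC·A·CAD·BB·A·CAD·BB·CAD·A·CAD·BB·CAC·CAC·A·CAD·BB·A·CAD·BB·CAD·A·CAD·BB·CAC·CAC·A·CAD·A·A·CAD·A
    A ↦ CAD
    B ↦ CAC
    C ↦ A
    D ↦ BB

A->CAD, B->CAC, C->A, D->BB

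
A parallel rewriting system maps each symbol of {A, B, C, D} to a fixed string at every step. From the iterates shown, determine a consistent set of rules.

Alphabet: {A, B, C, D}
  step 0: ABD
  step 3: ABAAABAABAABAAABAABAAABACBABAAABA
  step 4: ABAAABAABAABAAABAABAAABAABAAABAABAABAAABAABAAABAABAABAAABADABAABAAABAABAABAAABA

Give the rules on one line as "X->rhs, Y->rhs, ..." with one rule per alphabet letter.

  step 3 ⇒ step 4: ABAAABAABAABAAABAABAAABACBABAAABA ⇒ ABA·A·ABA·ABA·ABA·A·ABA·ABA·A·ABA·ABA·A·ABA·ABA·ABA·A·ABA·ABA·A·ABA·ABA·ABA·A·ABA·DAB·A·ABA·A·ABA·ABA·ABA·A·ABA
    A ↦ ABA
    B ↦ A
    C ↦ DAB
    D ↦ CB  (constrained at step 0)

A->ABA, B->A, C->DAB, D->CB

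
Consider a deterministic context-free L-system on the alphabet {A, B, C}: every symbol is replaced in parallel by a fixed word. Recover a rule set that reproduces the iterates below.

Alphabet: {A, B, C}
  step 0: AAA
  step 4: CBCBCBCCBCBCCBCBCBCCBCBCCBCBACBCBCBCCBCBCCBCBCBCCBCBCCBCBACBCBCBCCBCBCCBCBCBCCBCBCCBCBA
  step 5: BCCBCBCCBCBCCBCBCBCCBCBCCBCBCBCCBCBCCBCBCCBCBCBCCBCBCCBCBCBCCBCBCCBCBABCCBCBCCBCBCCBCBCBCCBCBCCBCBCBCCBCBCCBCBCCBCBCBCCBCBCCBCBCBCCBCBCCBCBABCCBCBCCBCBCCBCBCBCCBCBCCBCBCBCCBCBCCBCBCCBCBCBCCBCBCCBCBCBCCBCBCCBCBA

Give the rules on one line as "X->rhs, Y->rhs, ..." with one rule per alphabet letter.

  step 4 ⇒ step 5: CBCBCBCCBCBCCBCBCBCCBCBCCBCBACBCBCBCCBCBCCBCBCBCCBCBCCBCBACBCBCBCCBCBCCBCBCBCCBCBCCBCBA ⇒ BC·CBC·BC·CBC·BC·CBC·BC·BC·CBC·BC·CBC·BC·BC·CBC·BC·CBC·BC·CBC·BC·BC·CBC·BC·CBC·BC·BC·CBC·BC·CBC·BA·BC·CBC·BC·CBC·BC·CBC·BC·BC·CBC·BC·CBC·BC·BC·CBC·BC·CBC·BC·CBC·BC·BC·CBC·BC·CBC·BC·BC·CBC·BC·CBC·BA·BC·CBC·BC·CBC·BC·CBC·BC·BC·CBC·BC·CBC·BC·BC·CBC·BC·CBC·BC·CBC·BC·BC·CBC·BC·CBC·BC·BC·CBC·BC·CBC·BA
    A ↦ BA
    B ↦ CBC
    C ↦ BC

A->BA, B->CBC, C->BC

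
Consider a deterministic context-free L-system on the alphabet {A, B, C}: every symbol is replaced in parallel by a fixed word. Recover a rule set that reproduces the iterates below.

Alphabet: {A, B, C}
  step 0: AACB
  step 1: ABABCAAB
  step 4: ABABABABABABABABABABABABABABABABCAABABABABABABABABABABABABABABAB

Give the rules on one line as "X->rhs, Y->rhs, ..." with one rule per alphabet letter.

A->AB, B->AB, C->CA

  step 0 ⇒ step 1: AACB ⇒ AB·AB·CA·AB
    A ↦ AB
    B ↦ AB
    C ↦ CA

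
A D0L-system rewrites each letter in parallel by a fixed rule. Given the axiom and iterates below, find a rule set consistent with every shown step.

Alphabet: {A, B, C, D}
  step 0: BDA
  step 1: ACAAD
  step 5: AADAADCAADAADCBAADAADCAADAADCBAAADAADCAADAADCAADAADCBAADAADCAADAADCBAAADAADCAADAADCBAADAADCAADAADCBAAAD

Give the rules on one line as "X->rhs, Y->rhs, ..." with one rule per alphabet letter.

A->AAD, B->A, C->B, D->C

  step 0 ⇒ step 1: BDA ⇒ A·C·AAD
    A ↦ AAD
    B ↦ A
    D ↦ C
    C ↦ B  (constrained at step 1)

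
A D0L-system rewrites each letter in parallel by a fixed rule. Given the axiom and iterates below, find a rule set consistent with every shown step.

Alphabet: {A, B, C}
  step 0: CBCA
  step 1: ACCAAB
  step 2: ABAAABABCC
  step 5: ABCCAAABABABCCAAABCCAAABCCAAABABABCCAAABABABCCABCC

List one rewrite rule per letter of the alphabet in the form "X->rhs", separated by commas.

  step 1 ⇒ step 2: ACCAAB ⇒ AB·A·A·AB·AB·CC
    A ↦ AB
    B ↦ CC
    C ↦ A

A->AB, B->CC, C->A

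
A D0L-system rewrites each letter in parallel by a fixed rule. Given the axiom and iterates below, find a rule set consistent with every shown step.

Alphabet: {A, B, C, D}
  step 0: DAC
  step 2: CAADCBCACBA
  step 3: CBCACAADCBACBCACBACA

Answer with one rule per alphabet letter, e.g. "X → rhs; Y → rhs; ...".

A->CA, B->A, C->CB, D->AD

  step 2 ⇒ step 3: CAADCBCACBA ⇒ CB·CA·CA·AD·CB·A·CB·CA·CB·A·CA
    A ↦ CA
    B ↦ A
    C ↦ CB
    D ↦ AD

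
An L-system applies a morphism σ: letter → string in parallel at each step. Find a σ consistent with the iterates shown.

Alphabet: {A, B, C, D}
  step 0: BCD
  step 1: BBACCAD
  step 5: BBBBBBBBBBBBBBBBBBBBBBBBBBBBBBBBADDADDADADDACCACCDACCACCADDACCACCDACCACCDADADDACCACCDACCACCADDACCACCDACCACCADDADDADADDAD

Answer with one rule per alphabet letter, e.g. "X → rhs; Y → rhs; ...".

A->D, B->BB, C->ACC, D->AD

  step 0 ⇒ step 1: BCD ⇒ BB·ACC·AD
    B ↦ BB
    C ↦ ACC
    D ↦ AD
    A ↦ D  (constrained at step 1)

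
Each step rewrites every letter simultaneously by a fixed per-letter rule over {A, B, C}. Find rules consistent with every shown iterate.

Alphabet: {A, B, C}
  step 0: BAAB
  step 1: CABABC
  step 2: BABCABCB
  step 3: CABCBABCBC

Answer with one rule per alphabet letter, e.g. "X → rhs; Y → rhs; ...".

  step 2 ⇒ step 3: BABCABCB ⇒ C·AB·C·B·AB·C·B·C
    A ↦ AB
    B ↦ C
    C ↦ B

A->AB, B->C, C->B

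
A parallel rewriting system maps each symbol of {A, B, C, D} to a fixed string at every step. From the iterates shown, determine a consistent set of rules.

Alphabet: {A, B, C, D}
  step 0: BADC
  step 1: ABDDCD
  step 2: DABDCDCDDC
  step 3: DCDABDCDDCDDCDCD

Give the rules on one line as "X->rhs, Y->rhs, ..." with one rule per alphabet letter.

  step 2 ⇒ step 3: DABDCDCDDC ⇒ DC·D·AB·DC·D·DC·D·DC·DC·D
    A ↦ D
    B ↦ AB
    C ↦ D
    D ↦ DC

A->D, B->AB, C->D, D->DC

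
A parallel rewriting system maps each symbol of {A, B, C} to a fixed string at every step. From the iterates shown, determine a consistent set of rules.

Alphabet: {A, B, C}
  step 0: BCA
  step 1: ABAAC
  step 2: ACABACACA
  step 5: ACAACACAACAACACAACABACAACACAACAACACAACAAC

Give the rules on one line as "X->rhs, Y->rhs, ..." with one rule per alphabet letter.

A->AC, B->AB, C->A

  step 1 ⇒ step 2: ABAAC ⇒ AC·AB·AC·AC·A
    A ↦ AC
    B ↦ AB
    C ↦ A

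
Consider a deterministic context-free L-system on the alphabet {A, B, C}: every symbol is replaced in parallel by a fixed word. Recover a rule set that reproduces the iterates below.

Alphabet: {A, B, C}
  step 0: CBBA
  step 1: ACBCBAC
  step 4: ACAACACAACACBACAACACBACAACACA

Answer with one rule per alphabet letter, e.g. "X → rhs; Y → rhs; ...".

A->AC, B->CB, C->A

  step 0 ⇒ step 1: CBBA ⇒ A·CB·CB·AC
    A ↦ AC
    B ↦ CB
    C ↦ A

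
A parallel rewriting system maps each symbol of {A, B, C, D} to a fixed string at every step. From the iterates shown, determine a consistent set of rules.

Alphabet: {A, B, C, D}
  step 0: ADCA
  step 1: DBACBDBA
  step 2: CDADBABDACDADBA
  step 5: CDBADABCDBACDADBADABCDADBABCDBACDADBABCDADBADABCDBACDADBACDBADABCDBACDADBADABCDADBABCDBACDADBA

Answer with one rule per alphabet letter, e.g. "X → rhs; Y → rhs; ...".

  step 1 ⇒ step 2: DBACBDBA ⇒ C·DA·DBA·B·DA·C·DA·DBA
    A ↦ DBA
    B ↦ DA
    C ↦ B
    D ↦ C

A->DBA, B->DA, C->B, D->C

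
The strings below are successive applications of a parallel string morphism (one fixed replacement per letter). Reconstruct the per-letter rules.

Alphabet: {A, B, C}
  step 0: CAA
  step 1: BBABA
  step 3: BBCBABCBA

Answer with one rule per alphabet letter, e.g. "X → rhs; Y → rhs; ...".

  step 0 ⇒ step 1: CAA ⇒ B·BA·BA
    A ↦ BA
    C ↦ B
    B ↦ C  (constrained at step 1)

A->BA, B->C, C->B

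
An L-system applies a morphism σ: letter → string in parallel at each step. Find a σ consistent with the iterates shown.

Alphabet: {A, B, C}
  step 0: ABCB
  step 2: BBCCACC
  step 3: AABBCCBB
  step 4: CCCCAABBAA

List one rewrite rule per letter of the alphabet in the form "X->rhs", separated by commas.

  step 3 ⇒ step 4: AABBCCBB ⇒ CC·CC·A·A·B·B·A·A
    A ↦ CC
    B ↦ A
    C ↦ B

A->CC, B->A, C->B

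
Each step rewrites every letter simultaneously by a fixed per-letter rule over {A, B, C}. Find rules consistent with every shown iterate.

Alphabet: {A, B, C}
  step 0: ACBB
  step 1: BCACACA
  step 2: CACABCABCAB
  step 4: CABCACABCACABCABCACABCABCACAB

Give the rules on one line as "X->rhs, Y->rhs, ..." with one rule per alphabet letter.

  step 1 ⇒ step 2: BCACACA ⇒ CA·CA·B·CA·B·CA·B
    A ↦ B
    B ↦ CA
    C ↦ CA

A->B, B->CA, C->CA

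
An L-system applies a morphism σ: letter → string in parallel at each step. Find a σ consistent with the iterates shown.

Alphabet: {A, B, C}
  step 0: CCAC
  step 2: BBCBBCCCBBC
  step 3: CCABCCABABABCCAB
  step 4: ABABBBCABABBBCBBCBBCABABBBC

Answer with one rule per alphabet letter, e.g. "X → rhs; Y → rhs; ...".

  step 3 ⇒ step 4: CCABCCABABABCCAB ⇒ AB·AB·BB·C·AB·AB·BB·C·BB·C·BB·C·AB·AB·BB·C
    A ↦ BB
    B ↦ C
    C ↦ AB

A->BB, B->C, C->AB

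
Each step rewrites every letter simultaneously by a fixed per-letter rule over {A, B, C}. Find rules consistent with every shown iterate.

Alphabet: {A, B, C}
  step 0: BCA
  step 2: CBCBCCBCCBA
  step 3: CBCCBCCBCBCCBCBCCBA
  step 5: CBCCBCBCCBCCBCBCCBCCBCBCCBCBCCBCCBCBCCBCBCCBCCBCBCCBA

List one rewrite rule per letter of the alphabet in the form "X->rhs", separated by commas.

A->CBA, B->C, C->CB

  step 2 ⇒ step 3: CBCBCCBCCBA ⇒ CB·C·CB·C·CB·CB·C·CB·CB·C·CBA
    A ↦ CBA
    B ↦ C
    C ↦ CB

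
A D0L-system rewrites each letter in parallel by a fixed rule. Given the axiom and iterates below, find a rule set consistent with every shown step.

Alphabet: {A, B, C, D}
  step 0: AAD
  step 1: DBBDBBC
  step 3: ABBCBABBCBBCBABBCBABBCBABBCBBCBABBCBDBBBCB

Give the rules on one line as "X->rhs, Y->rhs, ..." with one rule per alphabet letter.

  step 0 ⇒ step 1: AAD ⇒ DBB·DBB·C
    A ↦ DBB
    D ↦ C
    B ↦ BCB  (constrained at step 1)
    C ↦ AB  (constrained at step 1)

A->DBB, B->BCB, C->AB, D->C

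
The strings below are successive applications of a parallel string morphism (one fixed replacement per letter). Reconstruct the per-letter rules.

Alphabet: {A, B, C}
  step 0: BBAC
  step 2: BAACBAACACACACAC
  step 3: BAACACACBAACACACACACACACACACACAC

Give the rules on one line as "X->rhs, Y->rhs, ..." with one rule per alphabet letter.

  step 2 ⇒ step 3: BAACBAACACACACAC ⇒ BA·AC·AC·AC·BA·AC·AC·AC·AC·AC·AC·AC·AC·AC·AC·AC
    A ↦ AC
    B ↦ BA
    C ↦ AC

A->AC, B->BA, C->AC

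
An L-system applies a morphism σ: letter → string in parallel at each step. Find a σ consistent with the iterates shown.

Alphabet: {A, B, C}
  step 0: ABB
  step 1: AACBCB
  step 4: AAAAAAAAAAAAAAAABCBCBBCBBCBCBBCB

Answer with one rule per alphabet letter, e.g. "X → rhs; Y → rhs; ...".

  step 0 ⇒ step 1: ABB ⇒ AA·CB·CB
    A ↦ AA
    B ↦ CB
    C ↦ B  (constrained at step 1)

A->AA, B->CB, C->B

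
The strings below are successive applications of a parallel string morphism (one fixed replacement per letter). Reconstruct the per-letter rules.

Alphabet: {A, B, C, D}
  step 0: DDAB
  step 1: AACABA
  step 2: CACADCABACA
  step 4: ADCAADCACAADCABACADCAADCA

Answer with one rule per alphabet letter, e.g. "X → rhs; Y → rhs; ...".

  step 1 ⇒ step 2: AACABA ⇒ CA·CA·D·CA·BA·CA
    A ↦ CA
    B ↦ BA
    C ↦ D
  step 0 ⇒ step 1: DDAB ⇒ A·A·CA·BA
    D ↦ A

A->CA, B->BA, C->D, D->A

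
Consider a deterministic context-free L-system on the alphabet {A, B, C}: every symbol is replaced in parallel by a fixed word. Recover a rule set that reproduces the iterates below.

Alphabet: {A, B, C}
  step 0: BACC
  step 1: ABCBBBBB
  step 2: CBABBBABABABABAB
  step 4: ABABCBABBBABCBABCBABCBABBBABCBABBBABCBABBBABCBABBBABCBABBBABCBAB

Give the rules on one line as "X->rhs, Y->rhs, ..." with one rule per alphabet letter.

  step 1 ⇒ step 2: ABCBBBBB ⇒ CB·AB·BB·AB·AB·AB·AB·AB
    A ↦ CB
    B ↦ AB
    C ↦ BB

A->CB, B->AB, C->BB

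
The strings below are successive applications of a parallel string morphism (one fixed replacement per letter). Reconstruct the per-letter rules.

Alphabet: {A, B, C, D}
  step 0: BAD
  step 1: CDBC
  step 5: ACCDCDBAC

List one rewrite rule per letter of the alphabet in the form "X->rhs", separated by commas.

  step 0 ⇒ step 1: BAD ⇒ CD·B·C
    A ↦ B
    B ↦ CD
    D ↦ C
    C ↦ A  (constrained at step 1)

A->B, B->CD, C->A, D->C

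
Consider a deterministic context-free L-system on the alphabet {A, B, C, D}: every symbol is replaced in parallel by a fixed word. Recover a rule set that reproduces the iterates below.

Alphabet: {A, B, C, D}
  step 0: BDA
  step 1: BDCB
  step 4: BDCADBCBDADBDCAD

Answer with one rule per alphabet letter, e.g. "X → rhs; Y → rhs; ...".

  step 0 ⇒ step 1: BDA ⇒ BD·C·B
    A ↦ B
    B ↦ BD
    D ↦ C
    C ↦ AD  (constrained at step 1)

A->B, B->BD, C->AD, D->C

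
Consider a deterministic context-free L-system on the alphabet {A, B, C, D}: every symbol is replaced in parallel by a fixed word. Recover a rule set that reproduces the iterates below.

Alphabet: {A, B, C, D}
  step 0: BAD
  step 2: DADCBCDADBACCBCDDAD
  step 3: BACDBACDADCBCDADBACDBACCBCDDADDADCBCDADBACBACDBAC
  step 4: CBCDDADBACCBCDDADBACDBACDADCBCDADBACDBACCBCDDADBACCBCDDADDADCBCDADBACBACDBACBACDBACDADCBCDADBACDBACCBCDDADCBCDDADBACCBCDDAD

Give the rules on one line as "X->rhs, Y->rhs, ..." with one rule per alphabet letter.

  step 3 ⇒ step 4: BACDBACDADCBCDADBACDBACCBCDDADDADCBCDADBACBACDBAC ⇒ CBC·D·DAD·BAC·CBC·D·DAD·BAC·D·BAC·DAD·CBC·DAD·BAC·D·BAC·CBC·D·DAD·BAC·CBC·D·DAD·DAD·CBC·DAD·BAC·BAC·D·BAC·BAC·D·BAC·DAD·CBC·DAD·BAC·D·BAC·CBC·D·DAD·CBC·D·DAD·BAC·CBC·D·DAD
    A ↦ D
    B ↦ CBC
    C ↦ DAD
    D ↦ BAC

A->D, B->CBC, C->DAD, D->BAC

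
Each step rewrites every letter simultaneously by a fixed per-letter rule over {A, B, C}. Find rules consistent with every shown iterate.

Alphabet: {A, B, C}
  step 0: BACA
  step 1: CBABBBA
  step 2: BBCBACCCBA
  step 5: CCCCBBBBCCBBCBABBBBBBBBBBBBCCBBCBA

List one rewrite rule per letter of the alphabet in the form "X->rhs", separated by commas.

  step 1 ⇒ step 2: CBABBBA ⇒ BB·C·BA·C·C·C·BA
    A ↦ BA
    B ↦ C
    C ↦ BB

A->BA, B->C, C->BB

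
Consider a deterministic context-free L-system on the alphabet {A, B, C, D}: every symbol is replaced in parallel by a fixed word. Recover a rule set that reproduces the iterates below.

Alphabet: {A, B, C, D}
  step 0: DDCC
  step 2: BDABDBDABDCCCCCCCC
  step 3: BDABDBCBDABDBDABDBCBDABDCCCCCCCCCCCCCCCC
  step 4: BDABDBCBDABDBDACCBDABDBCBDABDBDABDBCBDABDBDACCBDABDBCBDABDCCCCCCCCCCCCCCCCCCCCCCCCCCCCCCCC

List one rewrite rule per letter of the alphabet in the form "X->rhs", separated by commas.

  step 3 ⇒ step 4: BDABDBCBDABDBDABDBCBDABDCCCCCCCCCCCCCCCC ⇒ BDA·BD·BC·BDA·BD·BDA·CC·BDA·BD·BC·BDA·BD·BDA·BD·BC·BDA·BD·BDA·CC·BDA·BD·BC·BDA·BD·CC·CC·CC·CC·CC·CC·CC·CC·CC·CC·CC·CC·CC·CC·CC·CC
    A ↦ BC
    B ↦ BDA
    C ↦ CC
    D ↦ BD

A->BC, B->BDA, C->CC, D->BD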